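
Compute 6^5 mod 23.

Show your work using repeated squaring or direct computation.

Step 1: Compute 6^5 mod 23 step by step, reducing modulo 23 at each step.
  6^1 mod 23 = 6
  6^2 mod 23 = (6 * 6) mod 23 = 13
  6^3 mod 23 = (13 * 6) mod 23 = 9
  6^4 mod 23 = (9 * 6) mod 23 = 8
  6^5 mod 23 = (8 * 6) mod 23 = 2
Step 2: Result = 2.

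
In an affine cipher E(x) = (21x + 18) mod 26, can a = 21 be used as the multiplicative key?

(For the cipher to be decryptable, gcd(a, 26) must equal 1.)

Step 1: Compute gcd(21, 26).
Step 2: gcd(21, 26) = 1.
Since gcd = 1, 21 is coprime with 26, so it is a valid key.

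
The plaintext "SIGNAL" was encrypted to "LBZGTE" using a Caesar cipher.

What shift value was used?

Step 1: Compare first letters: S (position 18) -> L (position 11).
Step 2: Shift = (11 - 18) mod 26 = 19.
The shift value is 19.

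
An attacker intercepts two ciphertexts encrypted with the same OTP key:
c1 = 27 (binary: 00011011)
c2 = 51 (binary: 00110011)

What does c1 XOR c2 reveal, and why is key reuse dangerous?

Step 1: c1 XOR c2 = (m1 XOR k) XOR (m2 XOR k).
Step 2: By XOR associativity/commutativity: = m1 XOR m2 XOR k XOR k = m1 XOR m2.
Step 3: 00011011 XOR 00110011 = 00101000 = 40.
Step 4: The key cancels out! An attacker learns m1 XOR m2 = 40, revealing the relationship between plaintexts.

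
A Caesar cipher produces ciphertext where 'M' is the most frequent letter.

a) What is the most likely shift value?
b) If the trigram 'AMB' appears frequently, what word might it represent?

Step 1: In English, 'E' is the most frequent letter (12.7%).
Step 2: The most frequent ciphertext letter is 'M' (position 12).
Step 3: Shift = (12 - 4) mod 26 = 8.
Step 4: Decrypt 'AMB' by shifting back 8:
  A -> S
  M -> E
  B -> T
Step 5: 'AMB' decrypts to 'SET'.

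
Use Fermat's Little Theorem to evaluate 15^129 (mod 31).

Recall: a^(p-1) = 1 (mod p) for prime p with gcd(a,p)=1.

Step 1: Since 31 is prime, by Fermat's Little Theorem: 15^30 = 1 (mod 31).
Step 2: Reduce exponent: 129 mod 30 = 9.
Step 3: So 15^129 = 15^9 (mod 31).
Step 4: 15^9 mod 31 = 29.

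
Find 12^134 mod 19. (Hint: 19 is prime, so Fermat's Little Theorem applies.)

Step 1: Since 19 is prime, by Fermat's Little Theorem: 12^18 = 1 (mod 19).
Step 2: Reduce exponent: 134 mod 18 = 8.
Step 3: So 12^134 = 12^8 (mod 19).
Step 4: 12^8 mod 19 = 11.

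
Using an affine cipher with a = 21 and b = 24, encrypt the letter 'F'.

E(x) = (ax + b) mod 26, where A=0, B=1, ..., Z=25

Step 1: Convert 'F' to number: x = 5.
Step 2: E(5) = (21 * 5 + 24) mod 26 = 129 mod 26 = 25.
Step 3: Convert 25 back to letter: Z.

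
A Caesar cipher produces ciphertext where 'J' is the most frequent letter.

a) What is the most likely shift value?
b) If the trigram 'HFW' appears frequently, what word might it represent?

Step 1: In English, 'E' is the most frequent letter (12.7%).
Step 2: The most frequent ciphertext letter is 'J' (position 9).
Step 3: Shift = (9 - 4) mod 26 = 5.
Step 4: Decrypt 'HFW' by shifting back 5:
  H -> C
  F -> A
  W -> R
Step 5: 'HFW' decrypts to 'CAR'.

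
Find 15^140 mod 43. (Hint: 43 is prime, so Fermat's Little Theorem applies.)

Step 1: Since 43 is prime, by Fermat's Little Theorem: 15^42 = 1 (mod 43).
Step 2: Reduce exponent: 140 mod 42 = 14.
Step 3: So 15^140 = 15^14 (mod 43).
Step 4: 15^14 mod 43 = 6.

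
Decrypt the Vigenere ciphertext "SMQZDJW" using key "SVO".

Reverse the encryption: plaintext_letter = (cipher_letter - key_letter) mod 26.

Step 1: Extend key: SVOSVOS
Step 2: Decrypt each letter (c - k) mod 26:
  S(18) - S(18) = (18-18) mod 26 = 0 = A
  M(12) - V(21) = (12-21) mod 26 = 17 = R
  Q(16) - O(14) = (16-14) mod 26 = 2 = C
  Z(25) - S(18) = (25-18) mod 26 = 7 = H
  D(3) - V(21) = (3-21) mod 26 = 8 = I
  J(9) - O(14) = (9-14) mod 26 = 21 = V
  W(22) - S(18) = (22-18) mod 26 = 4 = E
Plaintext: ARCHIVE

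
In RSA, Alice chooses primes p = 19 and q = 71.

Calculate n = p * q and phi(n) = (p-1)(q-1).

Step 1: n = p * q = 19 * 71 = 1349.
Step 2: phi(n) = (p-1)(q-1) = 18 * 70 = 1260.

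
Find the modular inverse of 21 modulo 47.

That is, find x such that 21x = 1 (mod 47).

Step 1: We need x such that 21 * x = 1 (mod 47).
Step 2: Using the extended Euclidean algorithm or trial:
  21 * 9 = 189 = 4 * 47 + 1.
Step 3: Since 189 mod 47 = 1, the inverse is x = 9.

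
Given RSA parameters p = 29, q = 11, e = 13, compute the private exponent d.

Step 1: n = 29 * 11 = 319.
Step 2: phi(n) = 28 * 10 = 280.
Step 3: Find d such that 13 * d = 1 (mod 280).
Step 4: d = 13^(-1) mod 280 = 237.
Verification: 13 * 237 = 3081 = 11 * 280 + 1.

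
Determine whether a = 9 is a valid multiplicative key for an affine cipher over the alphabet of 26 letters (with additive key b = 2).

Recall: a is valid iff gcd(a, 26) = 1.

Step 1: Compute gcd(9, 26).
Step 2: gcd(9, 26) = 1.
Since gcd = 1, 9 is coprime with 26, so it is a valid key.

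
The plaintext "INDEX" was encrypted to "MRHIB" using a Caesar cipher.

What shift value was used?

Step 1: Compare first letters: I (position 8) -> M (position 12).
Step 2: Shift = (12 - 8) mod 26 = 4.
The shift value is 4.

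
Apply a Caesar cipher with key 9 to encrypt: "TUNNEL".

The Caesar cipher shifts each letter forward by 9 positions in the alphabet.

Step 1: For each letter, shift forward by 9 positions (mod 26).
  T (position 19) -> position (19+9) mod 26 = 2 -> C
  U (position 20) -> position (20+9) mod 26 = 3 -> D
  N (position 13) -> position (13+9) mod 26 = 22 -> W
  N (position 13) -> position (13+9) mod 26 = 22 -> W
  E (position 4) -> position (4+9) mod 26 = 13 -> N
  L (position 11) -> position (11+9) mod 26 = 20 -> U
Result: CDWWNU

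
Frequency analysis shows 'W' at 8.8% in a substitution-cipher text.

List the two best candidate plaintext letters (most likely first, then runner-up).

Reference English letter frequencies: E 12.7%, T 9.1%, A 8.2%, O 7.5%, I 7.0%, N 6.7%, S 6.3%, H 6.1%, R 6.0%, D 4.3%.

Step 1: Observed frequency of 'W' is 8.8%.
Step 2: Compute distances to each reference frequency and sort:
  T (9.1%): difference = 0.3% <-- BEST
  A (8.2%): difference = 0.6% <-- RUNNER-UP
  O (7.5%): difference = 1.3%
  I (7.0%): difference = 1.8%
  N (6.7%): difference = 2.1%
Step 3: Most likely is 'T' (9.1%, diff 0.3%); second most likely is 'A' (8.2%, diff 0.6%).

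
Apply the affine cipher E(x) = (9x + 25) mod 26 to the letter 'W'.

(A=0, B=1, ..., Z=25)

Step 1: Convert 'W' to number: x = 22.
Step 2: E(22) = (9 * 22 + 25) mod 26 = 223 mod 26 = 15.
Step 3: Convert 15 back to letter: P.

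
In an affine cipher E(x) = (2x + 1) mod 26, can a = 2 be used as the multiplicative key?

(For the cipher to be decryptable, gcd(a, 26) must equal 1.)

Step 1: Compute gcd(2, 26).
Step 2: gcd(2, 26) = 2.
Since gcd = 2 != 1, 2 shares a common factor with 26, so it cannot be used.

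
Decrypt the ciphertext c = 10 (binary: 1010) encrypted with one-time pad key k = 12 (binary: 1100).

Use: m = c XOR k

Step 1: XOR ciphertext with key:
  Ciphertext: 1010
  Key:        1100
  XOR:        0110
Step 2: Plaintext = 0110 = 6 in decimal.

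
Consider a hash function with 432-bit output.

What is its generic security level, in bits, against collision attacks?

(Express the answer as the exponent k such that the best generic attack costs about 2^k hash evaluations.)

Step 1: The hash has a 432-bit output.
Step 2: Collision resistance means it should be infeasible to find any x != y with h(x) = h(y).
By the birthday bound, a generic collision search succeeds after about sqrt(2^432) = 2^(432/2) = 2^216 evaluations.
Step 3: Security level = 216 bits.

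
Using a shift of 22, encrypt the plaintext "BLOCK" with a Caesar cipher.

Step 1: For each letter, shift forward by 22 positions (mod 26).
  B (position 1) -> position (1+22) mod 26 = 23 -> X
  L (position 11) -> position (11+22) mod 26 = 7 -> H
  O (position 14) -> position (14+22) mod 26 = 10 -> K
  C (position 2) -> position (2+22) mod 26 = 24 -> Y
  K (position 10) -> position (10+22) mod 26 = 6 -> G
Result: XHKYG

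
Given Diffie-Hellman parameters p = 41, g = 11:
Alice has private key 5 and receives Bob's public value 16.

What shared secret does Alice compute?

Step 1: s = B^a mod p = 16^5 mod 41.
  16^1 mod 41 = 16
  16^2 mod 41 = (16 * 16) mod 41 = 10
  16^3 mod 41 = (10 * 16) mod 41 = 37
  16^4 mod 41 = (37 * 16) mod 41 = 18
  16^5 mod 41 = (18 * 16) mod 41 = 1
Result: shared secret = 1.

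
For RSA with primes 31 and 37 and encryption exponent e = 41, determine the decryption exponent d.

Step 1: n = 31 * 37 = 1147.
Step 2: phi(n) = 30 * 36 = 1080.
Step 3: Find d such that 41 * d = 1 (mod 1080).
Step 4: d = 41^(-1) mod 1080 = 1001.
Verification: 41 * 1001 = 41041 = 38 * 1080 + 1.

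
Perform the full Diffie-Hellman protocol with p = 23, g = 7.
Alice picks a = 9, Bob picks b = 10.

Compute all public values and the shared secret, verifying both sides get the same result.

Step 1: A = g^a mod p = 7^9 mod 23 = 15.
Step 2: B = g^b mod p = 7^10 mod 23 = 13.
Step 3: Alice computes s = B^a mod p = 13^9 mod 23 = 3.
Step 4: Bob computes s = A^b mod p = 15^10 mod 23 = 3.
Both sides agree: shared secret = 3.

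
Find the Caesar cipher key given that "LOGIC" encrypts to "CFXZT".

Step 1: Compare first letters: L (position 11) -> C (position 2).
Step 2: Shift = (2 - 11) mod 26 = 17.
The shift value is 17.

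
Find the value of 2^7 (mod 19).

Step 1: Compute 2^7 mod 19 step by step, reducing modulo 19 at each step.
  2^1 mod 19 = 2
  2^2 mod 19 = (2 * 2) mod 19 = 4
  2^3 mod 19 = (4 * 2) mod 19 = 8
  2^4 mod 19 = (8 * 2) mod 19 = 16
  2^5 mod 19 = (16 * 2) mod 19 = 13
  2^6 mod 19 = (13 * 2) mod 19 = 7
  2^7 mod 19 = (7 * 2) mod 19 = 14
Step 2: Result = 14.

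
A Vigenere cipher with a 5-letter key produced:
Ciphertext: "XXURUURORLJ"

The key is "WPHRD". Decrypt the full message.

Step 1: Key 'WPHRD' has length 5. Extended key: WPHRDWPHRDW
Step 2: Decrypt each position:
  X(23) - W(22) = 1 = B
  X(23) - P(15) = 8 = I
  U(20) - H(7) = 13 = N
  R(17) - R(17) = 0 = A
  U(20) - D(3) = 17 = R
  U(20) - W(22) = 24 = Y
  R(17) - P(15) = 2 = C
  O(14) - H(7) = 7 = H
  R(17) - R(17) = 0 = A
  L(11) - D(3) = 8 = I
  J(9) - W(22) = 13 = N
Plaintext: BINARYCHAIN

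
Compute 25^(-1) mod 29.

Step 1: We need x such that 25 * x = 1 (mod 29).
Step 2: Using the extended Euclidean algorithm or trial:
  25 * 7 = 175 = 6 * 29 + 1.
Step 3: Since 175 mod 29 = 1, the inverse is x = 7.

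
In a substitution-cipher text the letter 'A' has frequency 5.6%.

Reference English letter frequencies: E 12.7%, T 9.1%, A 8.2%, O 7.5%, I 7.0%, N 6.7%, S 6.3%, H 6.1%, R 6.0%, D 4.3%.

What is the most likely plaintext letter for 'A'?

Step 1: The observed frequency is 5.6%.
Step 2: Compare with English frequencies:
  E: 12.7% (difference: 7.1%)
  T: 9.1% (difference: 3.5%)
  A: 8.2% (difference: 2.6%)
  O: 7.5% (difference: 1.9%)
  I: 7.0% (difference: 1.4%)
  N: 6.7% (difference: 1.1%)
  S: 6.3% (difference: 0.7%)
  H: 6.1% (difference: 0.5%)
  R: 6.0% (difference: 0.4%) <-- closest
  D: 4.3% (difference: 1.3%)
Step 3: 'A' most likely represents 'R' (frequency 6.0%).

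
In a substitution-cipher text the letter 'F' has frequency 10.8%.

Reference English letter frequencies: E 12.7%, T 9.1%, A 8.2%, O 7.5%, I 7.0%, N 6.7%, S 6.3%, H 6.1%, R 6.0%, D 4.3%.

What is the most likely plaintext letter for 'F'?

Step 1: The observed frequency is 10.8%.
Step 2: Compare with English frequencies:
  E: 12.7% (difference: 1.9%)
  T: 9.1% (difference: 1.7%) <-- closest
  A: 8.2% (difference: 2.6%)
  O: 7.5% (difference: 3.3%)
  I: 7.0% (difference: 3.8%)
  N: 6.7% (difference: 4.1%)
  S: 6.3% (difference: 4.5%)
  H: 6.1% (difference: 4.7%)
  R: 6.0% (difference: 4.8%)
  D: 4.3% (difference: 6.5%)
Step 3: 'F' most likely represents 'T' (frequency 9.1%).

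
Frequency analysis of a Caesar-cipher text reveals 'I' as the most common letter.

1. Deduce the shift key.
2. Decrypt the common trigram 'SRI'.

Step 1: In English, 'E' is the most frequent letter (12.7%).
Step 2: The most frequent ciphertext letter is 'I' (position 8).
Step 3: Shift = (8 - 4) mod 26 = 4.
Step 4: Decrypt 'SRI' by shifting back 4:
  S -> O
  R -> N
  I -> E
Step 5: 'SRI' decrypts to 'ONE'.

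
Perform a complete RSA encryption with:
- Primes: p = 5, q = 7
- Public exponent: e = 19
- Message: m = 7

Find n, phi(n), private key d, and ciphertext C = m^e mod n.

Step 1: n = 5 * 7 = 35.
Step 2: phi(n) = (5-1)(7-1) = 4 * 6 = 24.
Step 3: Find d = 19^(-1) mod 24 = 19.
  Verify: 19 * 19 = 361 = 1 (mod 24).
Step 4: C = 7^19 mod 35 = 28.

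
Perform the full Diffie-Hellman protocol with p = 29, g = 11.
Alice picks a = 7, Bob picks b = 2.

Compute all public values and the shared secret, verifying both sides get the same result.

Step 1: A = g^a mod p = 11^7 mod 29 = 12.
Step 2: B = g^b mod p = 11^2 mod 29 = 5.
Step 3: Alice computes s = B^a mod p = 5^7 mod 29 = 28.
Step 4: Bob computes s = A^b mod p = 12^2 mod 29 = 28.
Both sides agree: shared secret = 28.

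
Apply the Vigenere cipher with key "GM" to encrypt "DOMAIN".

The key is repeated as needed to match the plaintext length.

Step 1: Repeat key to match plaintext length:
  Plaintext: DOMAIN
  Key:       GMGMGM
Step 2: Encrypt each letter:
  D(3) + G(6) = (3+6) mod 26 = 9 = J
  O(14) + M(12) = (14+12) mod 26 = 0 = A
  M(12) + G(6) = (12+6) mod 26 = 18 = S
  A(0) + M(12) = (0+12) mod 26 = 12 = M
  I(8) + G(6) = (8+6) mod 26 = 14 = O
  N(13) + M(12) = (13+12) mod 26 = 25 = Z
Ciphertext: JASMOZ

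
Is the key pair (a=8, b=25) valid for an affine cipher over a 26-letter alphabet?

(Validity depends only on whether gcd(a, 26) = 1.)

Step 1: Compute gcd(8, 26).
Step 2: gcd(8, 26) = 2.
Since gcd = 2 != 1, 8 shares a common factor with 26, so it cannot be used.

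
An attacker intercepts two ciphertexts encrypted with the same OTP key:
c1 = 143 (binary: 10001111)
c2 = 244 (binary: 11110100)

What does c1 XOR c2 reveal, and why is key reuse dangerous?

Step 1: c1 XOR c2 = (m1 XOR k) XOR (m2 XOR k).
Step 2: By XOR associativity/commutativity: = m1 XOR m2 XOR k XOR k = m1 XOR m2.
Step 3: 10001111 XOR 11110100 = 01111011 = 123.
Step 4: The key cancels out! An attacker learns m1 XOR m2 = 123, revealing the relationship between plaintexts.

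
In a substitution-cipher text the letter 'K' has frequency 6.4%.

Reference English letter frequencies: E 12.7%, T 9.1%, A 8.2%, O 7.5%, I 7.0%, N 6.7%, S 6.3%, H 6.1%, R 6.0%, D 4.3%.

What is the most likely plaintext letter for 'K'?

Step 1: The observed frequency is 6.4%.
Step 2: Compare with English frequencies:
  E: 12.7% (difference: 6.3%)
  T: 9.1% (difference: 2.7%)
  A: 8.2% (difference: 1.8%)
  O: 7.5% (difference: 1.1%)
  I: 7.0% (difference: 0.6%)
  N: 6.7% (difference: 0.3%)
  S: 6.3% (difference: 0.1%) <-- closest
  H: 6.1% (difference: 0.3%)
  R: 6.0% (difference: 0.4%)
  D: 4.3% (difference: 2.1%)
Step 3: 'K' most likely represents 'S' (frequency 6.3%).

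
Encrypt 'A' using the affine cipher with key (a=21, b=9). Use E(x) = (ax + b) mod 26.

Step 1: Convert 'A' to number: x = 0.
Step 2: E(0) = (21 * 0 + 9) mod 26 = 9 mod 26 = 9.
Step 3: Convert 9 back to letter: J.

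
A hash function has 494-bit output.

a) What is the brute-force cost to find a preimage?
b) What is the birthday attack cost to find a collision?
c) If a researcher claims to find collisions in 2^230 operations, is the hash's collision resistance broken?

Step 1: Preimage resistance requires brute-force of 2^494 operations.
Step 2: Collision resistance (birthday bound) = 2^(494/2) = 2^247.
Step 3: The claimed attack costs 2^230 operations.
Step 4: Since 2^230 < 2^247, the claimed attack beats the generic birthday bound, so collision resistance is broken.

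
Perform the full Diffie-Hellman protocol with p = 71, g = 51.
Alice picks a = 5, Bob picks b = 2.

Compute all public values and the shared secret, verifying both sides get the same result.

Step 1: A = g^a mod p = 51^5 mod 71 = 41.
Step 2: B = g^b mod p = 51^2 mod 71 = 45.
Step 3: Alice computes s = B^a mod p = 45^5 mod 71 = 48.
Step 4: Bob computes s = A^b mod p = 41^2 mod 71 = 48.
Both sides agree: shared secret = 48.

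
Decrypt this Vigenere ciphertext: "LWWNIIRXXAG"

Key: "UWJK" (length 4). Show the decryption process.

Step 1: Key 'UWJK' has length 4. Extended key: UWJKUWJKUWJ
Step 2: Decrypt each position:
  L(11) - U(20) = 17 = R
  W(22) - W(22) = 0 = A
  W(22) - J(9) = 13 = N
  N(13) - K(10) = 3 = D
  I(8) - U(20) = 14 = O
  I(8) - W(22) = 12 = M
  R(17) - J(9) = 8 = I
  X(23) - K(10) = 13 = N
  X(23) - U(20) = 3 = D
  A(0) - W(22) = 4 = E
  G(6) - J(9) = 23 = X
Plaintext: RANDOMINDEX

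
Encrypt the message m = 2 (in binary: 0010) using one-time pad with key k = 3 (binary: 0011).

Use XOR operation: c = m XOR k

Step 1: Write out the XOR operation bit by bit:
  Message: 0010
  Key:     0011
  XOR:     0001
Step 2: Convert to decimal: 0001 = 1.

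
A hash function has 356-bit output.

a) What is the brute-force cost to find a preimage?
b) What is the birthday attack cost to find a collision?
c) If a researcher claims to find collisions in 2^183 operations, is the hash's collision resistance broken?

Step 1: Preimage resistance requires brute-force of 2^356 operations.
Step 2: Collision resistance (birthday bound) = 2^(356/2) = 2^178.
Step 3: The claimed attack costs 2^183 operations.
Step 4: Since 2^183 >= 2^178, the claimed attack is no faster than the generic birthday attack, so this does not break collision resistance.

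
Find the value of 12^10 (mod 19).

Step 1: Compute 12^10 mod 19 step by step, reducing modulo 19 at each step.
  12^1 mod 19 = 12
  12^2 mod 19 = (12 * 12) mod 19 = 11
  12^3 mod 19 = (11 * 12) mod 19 = 18
  12^4 mod 19 = (18 * 12) mod 19 = 7
  12^5 mod 19 = (7 * 12) mod 19 = 8
  12^6 mod 19 = (8 * 12) mod 19 = 1
  12^7 mod 19 = (1 * 12) mod 19 = 12
  12^8 mod 19 = (12 * 12) mod 19 = 11
  12^9 mod 19 = (11 * 12) mod 19 = 18
  12^10 mod 19 = (18 * 12) mod 19 = 7
Step 2: Result = 7.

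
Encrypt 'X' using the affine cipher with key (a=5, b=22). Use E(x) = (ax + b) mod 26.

Step 1: Convert 'X' to number: x = 23.
Step 2: E(23) = (5 * 23 + 22) mod 26 = 137 mod 26 = 7.
Step 3: Convert 7 back to letter: H.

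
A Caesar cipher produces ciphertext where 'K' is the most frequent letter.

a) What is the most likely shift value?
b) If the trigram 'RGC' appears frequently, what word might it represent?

Step 1: In English, 'E' is the most frequent letter (12.7%).
Step 2: The most frequent ciphertext letter is 'K' (position 10).
Step 3: Shift = (10 - 4) mod 26 = 6.
Step 4: Decrypt 'RGC' by shifting back 6:
  R -> L
  G -> A
  C -> W
Step 5: 'RGC' decrypts to 'LAW'.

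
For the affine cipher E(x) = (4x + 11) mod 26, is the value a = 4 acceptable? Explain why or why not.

Step 1: Compute gcd(4, 26).
Step 2: gcd(4, 26) = 2.
Since gcd = 2 != 1, 4 shares a common factor with 26, so it cannot be used.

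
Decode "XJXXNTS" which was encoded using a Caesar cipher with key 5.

Step 1: Reverse the shift by subtracting 5 from each letter position.
  X (position 23) -> position (23-5) mod 26 = 18 -> S
  J (position 9) -> position (9-5) mod 26 = 4 -> E
  X (position 23) -> position (23-5) mod 26 = 18 -> S
  X (position 23) -> position (23-5) mod 26 = 18 -> S
  N (position 13) -> position (13-5) mod 26 = 8 -> I
  T (position 19) -> position (19-5) mod 26 = 14 -> O
  S (position 18) -> position (18-5) mod 26 = 13 -> N
Decrypted message: SESSION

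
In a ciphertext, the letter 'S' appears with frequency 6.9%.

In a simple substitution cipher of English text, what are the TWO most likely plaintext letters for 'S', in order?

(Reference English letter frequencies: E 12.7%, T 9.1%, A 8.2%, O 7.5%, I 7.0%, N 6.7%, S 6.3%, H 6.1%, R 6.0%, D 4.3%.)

Step 1: Observed frequency of 'S' is 6.9%.
Step 2: Compute distances to each reference frequency and sort:
  I (7.0%): difference = 0.1% <-- BEST
  N (6.7%): difference = 0.2% <-- RUNNER-UP
  O (7.5%): difference = 0.6%
  S (6.3%): difference = 0.6%
  H (6.1%): difference = 0.8%
Step 3: Most likely is 'I' (7.0%, diff 0.1%); second most likely is 'N' (6.7%, diff 0.2%).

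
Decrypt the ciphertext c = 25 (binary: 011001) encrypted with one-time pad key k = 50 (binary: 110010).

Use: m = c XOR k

Step 1: XOR ciphertext with key:
  Ciphertext: 011001
  Key:        110010
  XOR:        101011
Step 2: Plaintext = 101011 = 43 in decimal.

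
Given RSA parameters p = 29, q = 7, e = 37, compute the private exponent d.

Step 1: n = 29 * 7 = 203.
Step 2: phi(n) = 28 * 6 = 168.
Step 3: Find d such that 37 * d = 1 (mod 168).
Step 4: d = 37^(-1) mod 168 = 109.
Verification: 37 * 109 = 4033 = 24 * 168 + 1.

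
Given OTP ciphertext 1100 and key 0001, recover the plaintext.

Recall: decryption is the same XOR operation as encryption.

Step 1: XOR ciphertext with key:
  Ciphertext: 1100
  Key:        0001
  XOR:        1101
Step 2: Plaintext = 1101 = 13 in decimal.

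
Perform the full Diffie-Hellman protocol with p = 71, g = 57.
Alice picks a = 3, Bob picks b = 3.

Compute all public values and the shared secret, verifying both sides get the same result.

Step 1: A = g^a mod p = 57^3 mod 71 = 25.
Step 2: B = g^b mod p = 57^3 mod 71 = 25.
Step 3: Alice computes s = B^a mod p = 25^3 mod 71 = 5.
Step 4: Bob computes s = A^b mod p = 25^3 mod 71 = 5.
Both sides agree: shared secret = 5.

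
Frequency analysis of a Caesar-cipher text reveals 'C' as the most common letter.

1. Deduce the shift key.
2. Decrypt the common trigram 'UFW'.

Step 1: In English, 'E' is the most frequent letter (12.7%).
Step 2: The most frequent ciphertext letter is 'C' (position 2).
Step 3: Shift = (2 - 4) mod 26 = 24.
Step 4: Decrypt 'UFW' by shifting back 24:
  U -> W
  F -> H
  W -> Y
Step 5: 'UFW' decrypts to 'WHY'.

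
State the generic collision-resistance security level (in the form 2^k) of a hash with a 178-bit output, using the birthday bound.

Step 1: The birthday paradox gives collision probability ~50% after sqrt(2^n) = 2^(n/2) hashes.
Step 2: For 178-bit output: 2^(178/2) = 2^89.
Step 3: Approximately 2^89 hash computations needed.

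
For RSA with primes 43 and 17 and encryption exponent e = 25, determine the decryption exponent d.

Step 1: n = 43 * 17 = 731.
Step 2: phi(n) = 42 * 16 = 672.
Step 3: Find d such that 25 * d = 1 (mod 672).
Step 4: d = 25^(-1) mod 672 = 457.
Verification: 25 * 457 = 11425 = 17 * 672 + 1.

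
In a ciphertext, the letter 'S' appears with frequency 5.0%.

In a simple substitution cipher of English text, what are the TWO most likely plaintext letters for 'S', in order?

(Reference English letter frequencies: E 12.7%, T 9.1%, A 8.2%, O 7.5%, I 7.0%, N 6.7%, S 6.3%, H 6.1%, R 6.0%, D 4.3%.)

Step 1: Observed frequency of 'S' is 5.0%.
Step 2: Compute distances to each reference frequency and sort:
  D (4.3%): difference = 0.7% <-- BEST
  R (6.0%): difference = 1.0% <-- RUNNER-UP
  H (6.1%): difference = 1.1%
  S (6.3%): difference = 1.3%
  N (6.7%): difference = 1.7%
Step 3: Most likely is 'D' (4.3%, diff 0.7%); second most likely is 'R' (6.0%, diff 1.0%).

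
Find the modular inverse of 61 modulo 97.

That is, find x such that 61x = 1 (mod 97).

Step 1: We need x such that 61 * x = 1 (mod 97).
Step 2: Using the extended Euclidean algorithm or trial:
  61 * 35 = 2135 = 22 * 97 + 1.
Step 3: Since 2135 mod 97 = 1, the inverse is x = 35.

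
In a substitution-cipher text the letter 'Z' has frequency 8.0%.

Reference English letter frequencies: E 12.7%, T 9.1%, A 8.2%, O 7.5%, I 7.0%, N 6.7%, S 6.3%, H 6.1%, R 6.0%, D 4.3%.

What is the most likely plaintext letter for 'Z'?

Step 1: The observed frequency is 8.0%.
Step 2: Compare with English frequencies:
  E: 12.7% (difference: 4.7%)
  T: 9.1% (difference: 1.1%)
  A: 8.2% (difference: 0.2%) <-- closest
  O: 7.5% (difference: 0.5%)
  I: 7.0% (difference: 1.0%)
  N: 6.7% (difference: 1.3%)
  S: 6.3% (difference: 1.7%)
  H: 6.1% (difference: 1.9%)
  R: 6.0% (difference: 2.0%)
  D: 4.3% (difference: 3.7%)
Step 3: 'Z' most likely represents 'A' (frequency 8.2%).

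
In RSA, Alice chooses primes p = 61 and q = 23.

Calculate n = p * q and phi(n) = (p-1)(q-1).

Step 1: n = p * q = 61 * 23 = 1403.
Step 2: phi(n) = (p-1)(q-1) = 60 * 22 = 1320.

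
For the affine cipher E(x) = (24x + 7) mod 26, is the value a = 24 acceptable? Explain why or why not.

Step 1: Compute gcd(24, 26).
Step 2: gcd(24, 26) = 2.
Since gcd = 2 != 1, 24 shares a common factor with 26, so it cannot be used.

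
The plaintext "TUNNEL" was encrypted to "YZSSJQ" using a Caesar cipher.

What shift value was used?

Step 1: Compare first letters: T (position 19) -> Y (position 24).
Step 2: Shift = (24 - 19) mod 26 = 5.
The shift value is 5.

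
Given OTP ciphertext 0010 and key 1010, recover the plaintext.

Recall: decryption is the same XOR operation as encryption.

Step 1: XOR ciphertext with key:
  Ciphertext: 0010
  Key:        1010
  XOR:        1000
Step 2: Plaintext = 1000 = 8 in decimal.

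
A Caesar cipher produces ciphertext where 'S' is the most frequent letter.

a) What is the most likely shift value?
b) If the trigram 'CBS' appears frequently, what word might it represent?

Step 1: In English, 'E' is the most frequent letter (12.7%).
Step 2: The most frequent ciphertext letter is 'S' (position 18).
Step 3: Shift = (18 - 4) mod 26 = 14.
Step 4: Decrypt 'CBS' by shifting back 14:
  C -> O
  B -> N
  S -> E
Step 5: 'CBS' decrypts to 'ONE'.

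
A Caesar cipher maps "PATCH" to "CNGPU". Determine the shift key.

Step 1: Compare first letters: P (position 15) -> C (position 2).
Step 2: Shift = (2 - 15) mod 26 = 13.
The shift value is 13.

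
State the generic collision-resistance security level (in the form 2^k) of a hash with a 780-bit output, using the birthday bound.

Step 1: The birthday paradox gives collision probability ~50% after sqrt(2^n) = 2^(n/2) hashes.
Step 2: For 780-bit output: 2^(780/2) = 2^390.
Step 3: Approximately 2^390 hash computations needed.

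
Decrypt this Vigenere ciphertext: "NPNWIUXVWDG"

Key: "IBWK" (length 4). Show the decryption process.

Step 1: Key 'IBWK' has length 4. Extended key: IBWKIBWKIBW
Step 2: Decrypt each position:
  N(13) - I(8) = 5 = F
  P(15) - B(1) = 14 = O
  N(13) - W(22) = 17 = R
  W(22) - K(10) = 12 = M
  I(8) - I(8) = 0 = A
  U(20) - B(1) = 19 = T
  X(23) - W(22) = 1 = B
  V(21) - K(10) = 11 = L
  W(22) - I(8) = 14 = O
  D(3) - B(1) = 2 = C
  G(6) - W(22) = 10 = K
Plaintext: FORMATBLOCK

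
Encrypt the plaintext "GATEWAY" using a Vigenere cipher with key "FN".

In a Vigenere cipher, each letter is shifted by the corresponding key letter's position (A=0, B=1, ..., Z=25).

Step 1: Repeat key to match plaintext length:
  Plaintext: GATEWAY
  Key:       FNFNFNF
Step 2: Encrypt each letter:
  G(6) + F(5) = (6+5) mod 26 = 11 = L
  A(0) + N(13) = (0+13) mod 26 = 13 = N
  T(19) + F(5) = (19+5) mod 26 = 24 = Y
  E(4) + N(13) = (4+13) mod 26 = 17 = R
  W(22) + F(5) = (22+5) mod 26 = 1 = B
  A(0) + N(13) = (0+13) mod 26 = 13 = N
  Y(24) + F(5) = (24+5) mod 26 = 3 = D
Ciphertext: LNYRBND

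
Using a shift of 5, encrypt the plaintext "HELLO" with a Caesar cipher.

Step 1: For each letter, shift forward by 5 positions (mod 26).
  H (position 7) -> position (7+5) mod 26 = 12 -> M
  E (position 4) -> position (4+5) mod 26 = 9 -> J
  L (position 11) -> position (11+5) mod 26 = 16 -> Q
  L (position 11) -> position (11+5) mod 26 = 16 -> Q
  O (position 14) -> position (14+5) mod 26 = 19 -> T
Result: MJQQT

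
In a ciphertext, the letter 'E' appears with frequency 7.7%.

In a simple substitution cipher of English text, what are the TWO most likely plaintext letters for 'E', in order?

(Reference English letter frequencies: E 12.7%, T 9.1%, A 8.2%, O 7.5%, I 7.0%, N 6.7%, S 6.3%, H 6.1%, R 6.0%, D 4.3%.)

Step 1: Observed frequency of 'E' is 7.7%.
Step 2: Compute distances to each reference frequency and sort:
  O (7.5%): difference = 0.2% <-- BEST
  A (8.2%): difference = 0.5% <-- RUNNER-UP
  I (7.0%): difference = 0.7%
  N (6.7%): difference = 1.0%
  T (9.1%): difference = 1.4%
Step 3: Most likely is 'O' (7.5%, diff 0.2%); second most likely is 'A' (8.2%, diff 0.5%).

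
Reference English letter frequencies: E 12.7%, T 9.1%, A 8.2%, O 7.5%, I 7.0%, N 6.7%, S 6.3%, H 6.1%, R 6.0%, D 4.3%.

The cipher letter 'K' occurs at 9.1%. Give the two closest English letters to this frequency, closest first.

Step 1: Observed frequency of 'K' is 9.1%.
Step 2: Compute distances to each reference frequency and sort:
  T (9.1%): difference = 0.0% <-- BEST
  A (8.2%): difference = 0.9% <-- RUNNER-UP
  O (7.5%): difference = 1.6%
  I (7.0%): difference = 2.1%
  N (6.7%): difference = 2.4%
Step 3: Most likely is 'T' (9.1%, diff 0.0%); second most likely is 'A' (8.2%, diff 0.9%).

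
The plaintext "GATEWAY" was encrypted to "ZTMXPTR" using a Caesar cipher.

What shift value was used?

Step 1: Compare first letters: G (position 6) -> Z (position 25).
Step 2: Shift = (25 - 6) mod 26 = 19.
The shift value is 19.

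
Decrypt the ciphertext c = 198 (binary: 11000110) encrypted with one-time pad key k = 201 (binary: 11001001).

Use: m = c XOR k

Step 1: XOR ciphertext with key:
  Ciphertext: 11000110
  Key:        11001001
  XOR:        00001111
Step 2: Plaintext = 00001111 = 15 in decimal.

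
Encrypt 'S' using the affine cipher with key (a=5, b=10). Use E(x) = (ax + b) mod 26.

Step 1: Convert 'S' to number: x = 18.
Step 2: E(18) = (5 * 18 + 10) mod 26 = 100 mod 26 = 22.
Step 3: Convert 22 back to letter: W.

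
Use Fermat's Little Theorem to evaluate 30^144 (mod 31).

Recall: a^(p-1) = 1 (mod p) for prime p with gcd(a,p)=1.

Step 1: Since 31 is prime, by Fermat's Little Theorem: 30^30 = 1 (mod 31).
Step 2: Reduce exponent: 144 mod 30 = 24.
Step 3: So 30^144 = 30^24 (mod 31).
Step 4: 30^24 mod 31 = 1.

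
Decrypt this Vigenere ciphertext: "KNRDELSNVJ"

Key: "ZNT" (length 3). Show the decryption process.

Step 1: Key 'ZNT' has length 3. Extended key: ZNTZNTZNTZ
Step 2: Decrypt each position:
  K(10) - Z(25) = 11 = L
  N(13) - N(13) = 0 = A
  R(17) - T(19) = 24 = Y
  D(3) - Z(25) = 4 = E
  E(4) - N(13) = 17 = R
  L(11) - T(19) = 18 = S
  S(18) - Z(25) = 19 = T
  N(13) - N(13) = 0 = A
  V(21) - T(19) = 2 = C
  J(9) - Z(25) = 10 = K
Plaintext: LAYERSTACK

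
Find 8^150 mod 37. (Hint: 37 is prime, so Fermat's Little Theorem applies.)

Step 1: Since 37 is prime, by Fermat's Little Theorem: 8^36 = 1 (mod 37).
Step 2: Reduce exponent: 150 mod 36 = 6.
Step 3: So 8^150 = 8^6 (mod 37).
Step 4: 8^6 mod 37 = 36.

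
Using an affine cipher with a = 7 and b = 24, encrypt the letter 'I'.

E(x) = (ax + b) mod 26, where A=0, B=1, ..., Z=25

Step 1: Convert 'I' to number: x = 8.
Step 2: E(8) = (7 * 8 + 24) mod 26 = 80 mod 26 = 2.
Step 3: Convert 2 back to letter: C.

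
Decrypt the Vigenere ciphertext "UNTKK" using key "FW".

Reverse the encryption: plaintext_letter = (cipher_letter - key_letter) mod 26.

Step 1: Extend key: FWFWF
Step 2: Decrypt each letter (c - k) mod 26:
  U(20) - F(5) = (20-5) mod 26 = 15 = P
  N(13) - W(22) = (13-22) mod 26 = 17 = R
  T(19) - F(5) = (19-5) mod 26 = 14 = O
  K(10) - W(22) = (10-22) mod 26 = 14 = O
  K(10) - F(5) = (10-5) mod 26 = 5 = F
Plaintext: PROOF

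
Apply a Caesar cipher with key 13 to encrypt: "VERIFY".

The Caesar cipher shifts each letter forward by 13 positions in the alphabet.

Step 1: For each letter, shift forward by 13 positions (mod 26).
  V (position 21) -> position (21+13) mod 26 = 8 -> I
  E (position 4) -> position (4+13) mod 26 = 17 -> R
  R (position 17) -> position (17+13) mod 26 = 4 -> E
  I (position 8) -> position (8+13) mod 26 = 21 -> V
  F (position 5) -> position (5+13) mod 26 = 18 -> S
  Y (position 24) -> position (24+13) mod 26 = 11 -> L
Result: IREVSL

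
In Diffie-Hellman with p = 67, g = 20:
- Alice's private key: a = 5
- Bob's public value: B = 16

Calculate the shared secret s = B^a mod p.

Step 1: s = B^a mod p = 16^5 mod 67.
  16^1 mod 67 = 16
  16^2 mod 67 = (16 * 16) mod 67 = 55
  16^3 mod 67 = (55 * 16) mod 67 = 9
  16^4 mod 67 = (9 * 16) mod 67 = 10
  16^5 mod 67 = (10 * 16) mod 67 = 26
Result: shared secret = 26.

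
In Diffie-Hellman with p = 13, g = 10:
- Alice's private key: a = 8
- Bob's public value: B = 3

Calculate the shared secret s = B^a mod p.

Step 1: s = B^a mod p = 3^8 mod 13.
  3^1 mod 13 = 3
  3^2 mod 13 = (3 * 3) mod 13 = 9
  3^3 mod 13 = (9 * 3) mod 13 = 1
  3^4 mod 13 = (1 * 3) mod 13 = 3
  3^5 mod 13 = (3 * 3) mod 13 = 9
  3^6 mod 13 = (9 * 3) mod 13 = 1
  3^7 mod 13 = (1 * 3) mod 13 = 3
  3^8 mod 13 = (3 * 3) mod 13 = 9
Result: shared secret = 9.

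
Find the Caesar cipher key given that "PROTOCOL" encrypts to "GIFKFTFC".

Step 1: Compare first letters: P (position 15) -> G (position 6).
Step 2: Shift = (6 - 15) mod 26 = 17.
The shift value is 17.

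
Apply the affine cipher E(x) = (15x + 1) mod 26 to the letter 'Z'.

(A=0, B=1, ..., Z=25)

Step 1: Convert 'Z' to number: x = 25.
Step 2: E(25) = (15 * 25 + 1) mod 26 = 376 mod 26 = 12.
Step 3: Convert 12 back to letter: M.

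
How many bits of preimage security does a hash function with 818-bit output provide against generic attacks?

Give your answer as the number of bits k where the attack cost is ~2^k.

Step 1: The hash has a 818-bit output.
Step 2: Preimage resistance means: given a digest h(x), it should be infeasible to find any input that hashes to it.
With a 818-bit output there are 2^818 possible digests, so a generic brute-force preimage search costs about 2^818 evaluations.
Step 3: Security level = 818 bits.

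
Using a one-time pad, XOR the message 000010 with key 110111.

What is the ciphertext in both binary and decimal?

Step 1: Write out the XOR operation bit by bit:
  Message: 000010
  Key:     110111
  XOR:     110101
Step 2: Convert to decimal: 110101 = 53.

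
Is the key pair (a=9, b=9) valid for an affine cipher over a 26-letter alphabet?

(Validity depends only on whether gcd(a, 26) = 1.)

Step 1: Compute gcd(9, 26).
Step 2: gcd(9, 26) = 1.
Since gcd = 1, 9 is coprime with 26, so it is a valid key.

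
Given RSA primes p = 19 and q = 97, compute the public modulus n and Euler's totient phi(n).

Step 1: n = p * q = 19 * 97 = 1843.
Step 2: phi(n) = (p-1)(q-1) = 18 * 96 = 1728.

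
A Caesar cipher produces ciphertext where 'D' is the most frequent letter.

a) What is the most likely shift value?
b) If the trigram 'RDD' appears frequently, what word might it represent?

Step 1: In English, 'E' is the most frequent letter (12.7%).
Step 2: The most frequent ciphertext letter is 'D' (position 3).
Step 3: Shift = (3 - 4) mod 26 = 25.
Step 4: Decrypt 'RDD' by shifting back 25:
  R -> S
  D -> E
  D -> E
Step 5: 'RDD' decrypts to 'SEE'.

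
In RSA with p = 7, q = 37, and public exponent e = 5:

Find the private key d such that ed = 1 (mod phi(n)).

Step 1: n = 7 * 37 = 259.
Step 2: phi(n) = 6 * 36 = 216.
Step 3: Find d such that 5 * d = 1 (mod 216).
Step 4: d = 5^(-1) mod 216 = 173.
Verification: 5 * 173 = 865 = 4 * 216 + 1.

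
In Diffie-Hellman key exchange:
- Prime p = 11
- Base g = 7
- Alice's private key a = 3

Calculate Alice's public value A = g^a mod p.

Step 1: A = g^a mod p = 7^3 mod 11.
  7^1 mod 11 = 7
  7^2 mod 11 = (7 * 7) mod 11 = 5
  7^3 mod 11 = (5 * 7) mod 11 = 2
Result: A = 2.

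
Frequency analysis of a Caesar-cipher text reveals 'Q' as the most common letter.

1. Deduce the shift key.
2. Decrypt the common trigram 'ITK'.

Step 1: In English, 'E' is the most frequent letter (12.7%).
Step 2: The most frequent ciphertext letter is 'Q' (position 16).
Step 3: Shift = (16 - 4) mod 26 = 12.
Step 4: Decrypt 'ITK' by shifting back 12:
  I -> W
  T -> H
  K -> Y
Step 5: 'ITK' decrypts to 'WHY'.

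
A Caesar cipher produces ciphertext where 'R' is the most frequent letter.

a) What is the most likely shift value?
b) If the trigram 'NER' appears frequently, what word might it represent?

Step 1: In English, 'E' is the most frequent letter (12.7%).
Step 2: The most frequent ciphertext letter is 'R' (position 17).
Step 3: Shift = (17 - 4) mod 26 = 13.
Step 4: Decrypt 'NER' by shifting back 13:
  N -> A
  E -> R
  R -> E
Step 5: 'NER' decrypts to 'ARE'.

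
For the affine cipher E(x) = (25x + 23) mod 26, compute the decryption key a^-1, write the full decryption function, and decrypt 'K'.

Step 1: Find a^-1, the modular inverse of 25 mod 26.
Step 2: We need 25 * a^-1 = 1 (mod 26).
Step 3: 25 * 25 = 625 = 24 * 26 + 1, so a^-1 = 25.
Step 4: D(y) = 25(y - 23) mod 26.
Step 5: Apply to 'K' (y = 10): D(10) = 25 * (10 - 23) mod 26 = 25 * -13 mod 26 = 13 -> 'N'.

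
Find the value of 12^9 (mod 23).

Step 1: Compute 12^9 mod 23 step by step, reducing modulo 23 at each step.
  12^1 mod 23 = 12
  12^2 mod 23 = (12 * 12) mod 23 = 6
  12^3 mod 23 = (6 * 12) mod 23 = 3
  12^4 mod 23 = (3 * 12) mod 23 = 13
  12^5 mod 23 = (13 * 12) mod 23 = 18
  12^6 mod 23 = (18 * 12) mod 23 = 9
  12^7 mod 23 = (9 * 12) mod 23 = 16
  12^8 mod 23 = (16 * 12) mod 23 = 8
  12^9 mod 23 = (8 * 12) mod 23 = 4
Step 2: Result = 4.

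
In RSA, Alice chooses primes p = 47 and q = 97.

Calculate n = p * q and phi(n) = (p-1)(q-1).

Step 1: n = p * q = 47 * 97 = 4559.
Step 2: phi(n) = (p-1)(q-1) = 46 * 96 = 4416.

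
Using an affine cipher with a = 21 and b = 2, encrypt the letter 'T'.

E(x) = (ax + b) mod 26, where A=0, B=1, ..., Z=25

Step 1: Convert 'T' to number: x = 19.
Step 2: E(19) = (21 * 19 + 2) mod 26 = 401 mod 26 = 11.
Step 3: Convert 11 back to letter: L.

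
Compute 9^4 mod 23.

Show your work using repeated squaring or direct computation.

Step 1: Compute 9^4 mod 23 step by step, reducing modulo 23 at each step.
  9^1 mod 23 = 9
  9^2 mod 23 = (9 * 9) mod 23 = 12
  9^3 mod 23 = (12 * 9) mod 23 = 16
  9^4 mod 23 = (16 * 9) mod 23 = 6
Step 2: Result = 6.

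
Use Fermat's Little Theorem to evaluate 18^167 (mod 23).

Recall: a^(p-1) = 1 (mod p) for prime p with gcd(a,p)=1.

Step 1: Since 23 is prime, by Fermat's Little Theorem: 18^22 = 1 (mod 23).
Step 2: Reduce exponent: 167 mod 22 = 13.
Step 3: So 18^167 = 18^13 (mod 23).
Step 4: 18^13 mod 23 = 2.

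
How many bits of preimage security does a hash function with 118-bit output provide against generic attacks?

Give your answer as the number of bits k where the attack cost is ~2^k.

Step 1: The hash has a 118-bit output.
Step 2: Preimage resistance means: given a digest h(x), it should be infeasible to find any input that hashes to it.
With a 118-bit output there are 2^118 possible digests, so a generic brute-force preimage search costs about 2^118 evaluations.
Step 3: Security level = 118 bits.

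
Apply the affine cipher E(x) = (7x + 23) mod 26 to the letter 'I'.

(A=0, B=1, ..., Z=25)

Step 1: Convert 'I' to number: x = 8.
Step 2: E(8) = (7 * 8 + 23) mod 26 = 79 mod 26 = 1.
Step 3: Convert 1 back to letter: B.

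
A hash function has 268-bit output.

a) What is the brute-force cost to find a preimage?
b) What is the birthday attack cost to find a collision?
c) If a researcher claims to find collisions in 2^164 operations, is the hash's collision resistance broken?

Step 1: Preimage resistance requires brute-force of 2^268 operations.
Step 2: Collision resistance (birthday bound) = 2^(268/2) = 2^134.
Step 3: The claimed attack costs 2^164 operations.
Step 4: Since 2^164 >= 2^134, the claimed attack is no faster than the generic birthday attack, so this does not break collision resistance.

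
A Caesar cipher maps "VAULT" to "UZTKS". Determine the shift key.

Step 1: Compare first letters: V (position 21) -> U (position 20).
Step 2: Shift = (20 - 21) mod 26 = 25.
The shift value is 25.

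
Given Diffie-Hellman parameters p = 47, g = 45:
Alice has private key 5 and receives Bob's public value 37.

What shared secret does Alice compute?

Step 1: s = B^a mod p = 37^5 mod 47.
  37^1 mod 47 = 37
  37^2 mod 47 = (37 * 37) mod 47 = 6
  37^3 mod 47 = (6 * 37) mod 47 = 34
  37^4 mod 47 = (34 * 37) mod 47 = 36
  37^5 mod 47 = (36 * 37) mod 47 = 16
Result: shared secret = 16.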